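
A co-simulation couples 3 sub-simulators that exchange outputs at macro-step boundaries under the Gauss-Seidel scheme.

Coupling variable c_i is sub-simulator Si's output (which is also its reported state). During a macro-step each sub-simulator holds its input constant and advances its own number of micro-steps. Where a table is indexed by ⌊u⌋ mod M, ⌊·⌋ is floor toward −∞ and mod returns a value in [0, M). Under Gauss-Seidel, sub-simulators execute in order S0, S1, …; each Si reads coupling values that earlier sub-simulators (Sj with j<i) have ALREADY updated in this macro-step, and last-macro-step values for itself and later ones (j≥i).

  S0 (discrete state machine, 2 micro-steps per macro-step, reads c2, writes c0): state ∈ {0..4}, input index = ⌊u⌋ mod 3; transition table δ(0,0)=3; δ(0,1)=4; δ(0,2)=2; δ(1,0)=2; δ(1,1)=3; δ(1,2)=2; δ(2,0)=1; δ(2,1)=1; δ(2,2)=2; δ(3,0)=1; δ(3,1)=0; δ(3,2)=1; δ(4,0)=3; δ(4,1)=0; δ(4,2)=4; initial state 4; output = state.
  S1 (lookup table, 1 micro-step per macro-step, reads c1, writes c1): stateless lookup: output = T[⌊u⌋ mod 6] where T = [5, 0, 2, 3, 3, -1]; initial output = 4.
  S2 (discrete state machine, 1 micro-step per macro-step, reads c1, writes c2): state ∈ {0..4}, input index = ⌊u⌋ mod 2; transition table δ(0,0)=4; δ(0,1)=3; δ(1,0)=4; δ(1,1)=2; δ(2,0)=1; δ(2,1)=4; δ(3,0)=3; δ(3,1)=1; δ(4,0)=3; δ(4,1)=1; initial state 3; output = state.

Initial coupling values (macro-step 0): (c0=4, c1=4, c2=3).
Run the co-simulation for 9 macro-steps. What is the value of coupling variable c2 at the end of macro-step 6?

c2 at macro-step 6 = 4

macro 1: S0 reads c2=3 → after 2×micro: 1; S1 reads c1=4 → after 1×micro: 3; S2 reads c1=3 → after 1×micro: 1 ⇒ (c0=1, c1=3, c2=1)
macro 2: S0 reads c2=1 → after 2×micro: 0; S1 reads c1=3 → after 1×micro: 3; S2 reads c1=3 → after 1×micro: 2 ⇒ (c0=0, c1=3, c2=2)
macro 3: S0 reads c2=2 → after 2×micro: 2; S1 reads c1=3 → after 1×micro: 3; S2 reads c1=3 → after 1×micro: 4 ⇒ (c0=2, c1=3, c2=4)
macro 4: S0 reads c2=4 → after 2×micro: 3; S1 reads c1=3 → after 1×micro: 3; S2 reads c1=3 → after 1×micro: 1 ⇒ (c0=3, c1=3, c2=1)
macro 5: S0 reads c2=1 → after 2×micro: 4; S1 reads c1=3 → after 1×micro: 3; S2 reads c1=3 → after 1×micro: 2 ⇒ (c0=4, c1=3, c2=2)
macro 6: S0 reads c2=2 → after 2×micro: 4; S1 reads c1=3 → after 1×micro: 3; S2 reads c1=3 → after 1×micro: 4 ⇒ (c0=4, c1=3, c2=4)
macro 7: S0 reads c2=4 → after 2×micro: 4; S1 reads c1=3 → after 1×micro: 3; S2 reads c1=3 → after 1×micro: 1 ⇒ (c0=4, c1=3, c2=1)
macro 8: S0 reads c2=1 → after 2×micro: 4; S1 reads c1=3 → after 1×micro: 3; S2 reads c1=3 → after 1×micro: 2 ⇒ (c0=4, c1=3, c2=2)
macro 9: S0 reads c2=2 → after 2×micro: 4; S1 reads c1=3 → after 1×micro: 3; S2 reads c1=3 → after 1×micro: 4 ⇒ (c0=4, c1=3, c2=4)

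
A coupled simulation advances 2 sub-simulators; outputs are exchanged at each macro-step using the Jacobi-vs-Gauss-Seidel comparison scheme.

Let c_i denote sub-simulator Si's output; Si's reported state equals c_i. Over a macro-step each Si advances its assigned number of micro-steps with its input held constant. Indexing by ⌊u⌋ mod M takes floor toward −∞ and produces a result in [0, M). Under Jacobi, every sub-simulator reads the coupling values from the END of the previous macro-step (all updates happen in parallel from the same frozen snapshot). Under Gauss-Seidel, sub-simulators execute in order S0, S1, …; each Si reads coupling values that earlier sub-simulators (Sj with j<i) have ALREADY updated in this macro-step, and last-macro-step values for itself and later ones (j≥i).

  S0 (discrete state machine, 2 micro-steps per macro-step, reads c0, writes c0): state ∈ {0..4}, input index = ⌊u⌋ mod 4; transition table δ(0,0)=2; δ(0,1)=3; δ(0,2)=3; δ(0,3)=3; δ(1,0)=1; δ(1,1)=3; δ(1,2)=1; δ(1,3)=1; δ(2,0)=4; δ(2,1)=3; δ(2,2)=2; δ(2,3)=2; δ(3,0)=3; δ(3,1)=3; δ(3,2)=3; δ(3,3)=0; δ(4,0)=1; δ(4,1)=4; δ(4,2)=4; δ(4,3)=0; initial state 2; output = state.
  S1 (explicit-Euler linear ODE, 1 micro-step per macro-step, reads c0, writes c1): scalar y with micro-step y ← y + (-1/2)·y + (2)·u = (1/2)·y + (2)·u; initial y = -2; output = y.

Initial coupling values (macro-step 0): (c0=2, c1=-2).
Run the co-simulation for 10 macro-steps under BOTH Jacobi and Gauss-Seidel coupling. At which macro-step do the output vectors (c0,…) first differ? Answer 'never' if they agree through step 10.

first divergence at macro-step: never

[Jacobi] macro 1: S0 reads c0=2 → after 2×micro: 2; S1 reads c0=2 → after 1×micro: 3 ⇒ (c0=2, c1=3)
[Jacobi] macro 2: S0 reads c0=2 → after 2×micro: 2; S1 reads c0=2 → after 1×micro: 11/2 ⇒ (c0=2, c1=11/2)
[Jacobi] macro 3: S0 reads c0=2 → after 2×micro: 2; S1 reads c0=2 → after 1×micro: 27/4 ⇒ (c0=2, c1=27/4)
[Jacobi] macro 4: S0 reads c0=2 → after 2×micro: 2; S1 reads c0=2 → after 1×micro: 59/8 ⇒ (c0=2, c1=59/8)
[Jacobi] macro 5: S0 reads c0=2 → after 2×micro: 2; S1 reads c0=2 → after 1×micro: 123/16 ⇒ (c0=2, c1=123/16)
[Jacobi] macro 6: S0 reads c0=2 → after 2×micro: 2; S1 reads c0=2 → after 1×micro: 251/32 ⇒ (c0=2, c1=251/32)
[Jacobi] macro 7: S0 reads c0=2 → after 2×micro: 2; S1 reads c0=2 → after 1×micro: 507/64 ⇒ (c0=2, c1=507/64)
[Jacobi] macro 8: S0 reads c0=2 → after 2×micro: 2; S1 reads c0=2 → after 1×micro: 1019/128 ⇒ (c0=2, c1=1019/128)
[Jacobi] macro 9: S0 reads c0=2 → after 2×micro: 2; S1 reads c0=2 → after 1×micro: 2043/256 ⇒ (c0=2, c1=2043/256)
[Jacobi] macro 10: S0 reads c0=2 → after 2×micro: 2; S1 reads c0=2 → after 1×micro: 4091/512 ⇒ (c0=2, c1=4091/512)
[Gauss-Seidel] macro 1: S0 reads c0=2 → after 2×micro: 2; S1 reads c0=2 → after 1×micro: 3 ⇒ (c0=2, c1=3)
[Gauss-Seidel] macro 2: S0 reads c0=2 → after 2×micro: 2; S1 reads c0=2 → after 1×micro: 11/2 ⇒ (c0=2, c1=11/2)
[Gauss-Seidel] macro 3: S0 reads c0=2 → after 2×micro: 2; S1 reads c0=2 → after 1×micro: 27/4 ⇒ (c0=2, c1=27/4)
[Gauss-Seidel] macro 4: S0 reads c0=2 → after 2×micro: 2; S1 reads c0=2 → after 1×micro: 59/8 ⇒ (c0=2, c1=59/8)
[Gauss-Seidel] macro 5: S0 reads c0=2 → after 2×micro: 2; S1 reads c0=2 → after 1×micro: 123/16 ⇒ (c0=2, c1=123/16)
[Gauss-Seidel] macro 6: S0 reads c0=2 → after 2×micro: 2; S1 reads c0=2 → after 1×micro: 251/32 ⇒ (c0=2, c1=251/32)
[Gauss-Seidel] macro 7: S0 reads c0=2 → after 2×micro: 2; S1 reads c0=2 → after 1×micro: 507/64 ⇒ (c0=2, c1=507/64)
[Gauss-Seidel] macro 8: S0 reads c0=2 → after 2×micro: 2; S1 reads c0=2 → after 1×micro: 1019/128 ⇒ (c0=2, c1=1019/128)
[Gauss-Seidel] macro 9: S0 reads c0=2 → after 2×micro: 2; S1 reads c0=2 → after 1×micro: 2043/256 ⇒ (c0=2, c1=2043/256)
[Gauss-Seidel] macro 10: S0 reads c0=2 → after 2×micro: 2; S1 reads c0=2 → after 1×micro: 4091/512 ⇒ (c0=2, c1=4091/512)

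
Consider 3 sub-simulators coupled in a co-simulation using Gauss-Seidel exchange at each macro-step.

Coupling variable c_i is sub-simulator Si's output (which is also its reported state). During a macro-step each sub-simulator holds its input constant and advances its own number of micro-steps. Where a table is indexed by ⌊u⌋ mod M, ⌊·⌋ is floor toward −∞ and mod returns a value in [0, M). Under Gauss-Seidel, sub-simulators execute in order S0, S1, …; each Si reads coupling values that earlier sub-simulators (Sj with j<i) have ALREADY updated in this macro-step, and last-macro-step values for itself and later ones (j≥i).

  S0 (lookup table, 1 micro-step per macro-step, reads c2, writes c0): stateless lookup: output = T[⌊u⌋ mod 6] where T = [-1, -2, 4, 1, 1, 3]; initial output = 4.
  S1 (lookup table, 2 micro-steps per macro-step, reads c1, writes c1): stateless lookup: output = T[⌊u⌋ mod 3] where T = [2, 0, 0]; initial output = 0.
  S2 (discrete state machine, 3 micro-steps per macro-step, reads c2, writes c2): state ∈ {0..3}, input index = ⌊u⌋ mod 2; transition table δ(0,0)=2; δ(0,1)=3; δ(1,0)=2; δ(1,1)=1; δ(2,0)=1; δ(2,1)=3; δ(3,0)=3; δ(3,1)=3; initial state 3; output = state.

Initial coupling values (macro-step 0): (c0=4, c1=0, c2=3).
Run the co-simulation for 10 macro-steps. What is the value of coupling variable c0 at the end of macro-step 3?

macro 1: S0 reads c2=3 → after 1×micro: 1; S1 reads c1=0 → after 2×micro: 2; S2 reads c2=3 → after 3×micro: 3 ⇒ (c0=1, c1=2, c2=3)
macro 2: S0 reads c2=3 → after 1×micro: 1; S1 reads c1=2 → after 2×micro: 0; S2 reads c2=3 → after 3×micro: 3 ⇒ (c0=1, c1=0, c2=3)
macro 3: S0 reads c2=3 → after 1×micro: 1; S1 reads c1=0 → after 2×micro: 2; S2 reads c2=3 → after 3×micro: 3 ⇒ (c0=1, c1=2, c2=3)
macro 4: S0 reads c2=3 → after 1×micro: 1; S1 reads c1=2 → after 2×micro: 0; S2 reads c2=3 → after 3×micro: 3 ⇒ (c0=1, c1=0, c2=3)
macro 5: S0 reads c2=3 → after 1×micro: 1; S1 reads c1=0 → after 2×micro: 2; S2 reads c2=3 → after 3×micro: 3 ⇒ (c0=1, c1=2, c2=3)
macro 6: S0 reads c2=3 → after 1×micro: 1; S1 reads c1=2 → after 2×micro: 0; S2 reads c2=3 → after 3×micro: 3 ⇒ (c0=1, c1=0, c2=3)
macro 7: S0 reads c2=3 → after 1×micro: 1; S1 reads c1=0 → after 2×micro: 2; S2 reads c2=3 → after 3×micro: 3 ⇒ (c0=1, c1=2, c2=3)
macro 8: S0 reads c2=3 → after 1×micro: 1; S1 reads c1=2 → after 2×micro: 0; S2 reads c2=3 → after 3×micro: 3 ⇒ (c0=1, c1=0, c2=3)
macro 9: S0 reads c2=3 → after 1×micro: 1; S1 reads c1=0 → after 2×micro: 2; S2 reads c2=3 → after 3×micro: 3 ⇒ (c0=1, c1=2, c2=3)
macro 10: S0 reads c2=3 → after 1×micro: 1; S1 reads c1=2 → after 2×micro: 0; S2 reads c2=3 → after 3×micro: 3 ⇒ (c0=1, c1=0, c2=3)

c0 at macro-step 3 = 1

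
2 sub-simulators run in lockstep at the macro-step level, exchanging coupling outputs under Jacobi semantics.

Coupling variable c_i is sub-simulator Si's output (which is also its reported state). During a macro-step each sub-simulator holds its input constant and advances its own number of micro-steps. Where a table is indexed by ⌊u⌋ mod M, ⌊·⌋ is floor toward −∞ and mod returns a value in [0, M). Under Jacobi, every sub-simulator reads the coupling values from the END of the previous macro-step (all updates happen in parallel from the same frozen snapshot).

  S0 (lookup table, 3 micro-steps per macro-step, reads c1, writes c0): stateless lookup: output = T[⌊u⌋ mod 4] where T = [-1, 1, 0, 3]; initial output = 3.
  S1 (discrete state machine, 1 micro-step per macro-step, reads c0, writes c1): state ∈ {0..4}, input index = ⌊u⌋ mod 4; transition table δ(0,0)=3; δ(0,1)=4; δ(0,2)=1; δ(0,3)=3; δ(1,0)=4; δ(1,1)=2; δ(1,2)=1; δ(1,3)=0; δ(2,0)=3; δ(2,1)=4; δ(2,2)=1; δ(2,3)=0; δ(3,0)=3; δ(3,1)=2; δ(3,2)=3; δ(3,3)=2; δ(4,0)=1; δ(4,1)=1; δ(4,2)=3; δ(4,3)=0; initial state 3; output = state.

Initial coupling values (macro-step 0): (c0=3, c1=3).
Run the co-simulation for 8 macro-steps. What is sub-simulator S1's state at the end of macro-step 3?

S1 state at macro-step 3 = 3

macro 1: S0 reads c1=3 → after 3×micro: 3; S1 reads c0=3 → after 1×micro: 2 ⇒ (c0=3, c1=2)
macro 2: S0 reads c1=2 → after 3×micro: 0; S1 reads c0=3 → after 1×micro: 0 ⇒ (c0=0, c1=0)
macro 3: S0 reads c1=0 → after 3×micro: -1; S1 reads c0=0 → after 1×micro: 3 ⇒ (c0=-1, c1=3)
macro 4: S0 reads c1=3 → after 3×micro: 3; S1 reads c0=-1 → after 1×micro: 2 ⇒ (c0=3, c1=2)
macro 5: S0 reads c1=2 → after 3×micro: 0; S1 reads c0=3 → after 1×micro: 0 ⇒ (c0=0, c1=0)
macro 6: S0 reads c1=0 → after 3×micro: -1; S1 reads c0=0 → after 1×micro: 3 ⇒ (c0=-1, c1=3)
macro 7: S0 reads c1=3 → after 3×micro: 3; S1 reads c0=-1 → after 1×micro: 2 ⇒ (c0=3, c1=2)
macro 8: S0 reads c1=2 → after 3×micro: 0; S1 reads c0=3 → after 1×micro: 0 ⇒ (c0=0, c1=0)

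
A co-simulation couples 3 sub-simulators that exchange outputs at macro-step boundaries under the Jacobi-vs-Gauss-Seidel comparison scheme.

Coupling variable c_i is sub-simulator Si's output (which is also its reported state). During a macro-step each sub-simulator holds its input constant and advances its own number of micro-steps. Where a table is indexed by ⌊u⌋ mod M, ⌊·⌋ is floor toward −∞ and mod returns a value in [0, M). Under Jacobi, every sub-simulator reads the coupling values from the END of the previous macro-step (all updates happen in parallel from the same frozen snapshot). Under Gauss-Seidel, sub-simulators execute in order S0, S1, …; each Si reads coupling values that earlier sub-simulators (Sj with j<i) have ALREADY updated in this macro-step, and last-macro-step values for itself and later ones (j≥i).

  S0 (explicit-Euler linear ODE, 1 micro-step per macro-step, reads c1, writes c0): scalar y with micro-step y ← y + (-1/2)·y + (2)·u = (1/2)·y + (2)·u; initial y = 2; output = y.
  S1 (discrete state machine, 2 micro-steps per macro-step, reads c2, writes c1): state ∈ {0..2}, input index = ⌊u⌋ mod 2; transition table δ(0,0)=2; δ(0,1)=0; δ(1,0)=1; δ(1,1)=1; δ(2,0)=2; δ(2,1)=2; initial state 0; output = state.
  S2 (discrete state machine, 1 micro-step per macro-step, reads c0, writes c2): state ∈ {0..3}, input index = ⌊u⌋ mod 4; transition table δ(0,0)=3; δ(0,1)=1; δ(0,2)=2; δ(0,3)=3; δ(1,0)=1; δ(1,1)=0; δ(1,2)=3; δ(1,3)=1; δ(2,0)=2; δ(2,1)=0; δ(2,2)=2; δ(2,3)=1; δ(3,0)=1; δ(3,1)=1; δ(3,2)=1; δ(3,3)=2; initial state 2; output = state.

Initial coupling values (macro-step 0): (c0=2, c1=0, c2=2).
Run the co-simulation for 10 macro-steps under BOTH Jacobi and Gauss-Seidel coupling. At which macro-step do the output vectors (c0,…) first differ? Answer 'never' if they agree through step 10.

first divergence at macro-step: 1

[Jacobi] macro 1: S0 reads c1=0 → after 1×micro: 1; S1 reads c2=2 → after 2×micro: 2; S2 reads c0=2 → after 1×micro: 2 ⇒ (c0=1, c1=2, c2=2)
[Jacobi] macro 2: S0 reads c1=2 → after 1×micro: 9/2; S1 reads c2=2 → after 2×micro: 2; S2 reads c0=1 → after 1×micro: 0 ⇒ (c0=9/2, c1=2, c2=0)
[Jacobi] macro 3: S0 reads c1=2 → after 1×micro: 25/4; S1 reads c2=0 → after 2×micro: 2; S2 reads c0=9/2 → after 1×micro: 3 ⇒ (c0=25/4, c1=2, c2=3)
[Jacobi] macro 4: S0 reads c1=2 → after 1×micro: 57/8; S1 reads c2=3 → after 2×micro: 2; S2 reads c0=25/4 → after 1×micro: 1 ⇒ (c0=57/8, c1=2, c2=1)
[Jacobi] macro 5: S0 reads c1=2 → after 1×micro: 121/16; S1 reads c2=1 → after 2×micro: 2; S2 reads c0=57/8 → after 1×micro: 1 ⇒ (c0=121/16, c1=2, c2=1)
[Jacobi] macro 6: S0 reads c1=2 → after 1×micro: 249/32; S1 reads c2=1 → after 2×micro: 2; S2 reads c0=121/16 → after 1×micro: 1 ⇒ (c0=249/32, c1=2, c2=1)
[Jacobi] macro 7: S0 reads c1=2 → after 1×micro: 505/64; S1 reads c2=1 → after 2×micro: 2; S2 reads c0=249/32 → after 1×micro: 1 ⇒ (c0=505/64, c1=2, c2=1)
[Jacobi] macro 8: S0 reads c1=2 → after 1×micro: 1017/128; S1 reads c2=1 → after 2×micro: 2; S2 reads c0=505/64 → after 1×micro: 1 ⇒ (c0=1017/128, c1=2, c2=1)
[Jacobi] macro 9: S0 reads c1=2 → after 1×micro: 2041/256; S1 reads c2=1 → after 2×micro: 2; S2 reads c0=1017/128 → after 1×micro: 1 ⇒ (c0=2041/256, c1=2, c2=1)
[Jacobi] macro 10: S0 reads c1=2 → after 1×micro: 4089/512; S1 reads c2=1 → after 2×micro: 2; S2 reads c0=2041/256 → after 1×micro: 1 ⇒ (c0=4089/512, c1=2, c2=1)
[Gauss-Seidel] macro 1: S0 reads c1=0 → after 1×micro: 1; S1 reads c2=2 → after 2×micro: 2; S2 reads c0=1 → after 1×micro: 0 ⇒ (c0=1, c1=2, c2=0)
[Gauss-Seidel] macro 2: S0 reads c1=2 → after 1×micro: 9/2; S1 reads c2=0 → after 2×micro: 2; S2 reads c0=9/2 → after 1×micro: 3 ⇒ (c0=9/2, c1=2, c2=3)
[Gauss-Seidel] macro 3: S0 reads c1=2 → after 1×micro: 25/4; S1 reads c2=3 → after 2×micro: 2; S2 reads c0=25/4 → after 1×micro: 1 ⇒ (c0=25/4, c1=2, c2=1)
[Gauss-Seidel] macro 4: S0 reads c1=2 → after 1×micro: 57/8; S1 reads c2=1 → after 2×micro: 2; S2 reads c0=57/8 → after 1×micro: 1 ⇒ (c0=57/8, c1=2, c2=1)
[Gauss-Seidel] macro 5: S0 reads c1=2 → after 1×micro: 121/16; S1 reads c2=1 → after 2×micro: 2; S2 reads c0=121/16 → after 1×micro: 1 ⇒ (c0=121/16, c1=2, c2=1)
[Gauss-Seidel] macro 6: S0 reads c1=2 → after 1×micro: 249/32; S1 reads c2=1 → after 2×micro: 2; S2 reads c0=249/32 → after 1×micro: 1 ⇒ (c0=249/32, c1=2, c2=1)
[Gauss-Seidel] macro 7: S0 reads c1=2 → after 1×micro: 505/64; S1 reads c2=1 → after 2×micro: 2; S2 reads c0=505/64 → after 1×micro: 1 ⇒ (c0=505/64, c1=2, c2=1)
[Gauss-Seidel] macro 8: S0 reads c1=2 → after 1×micro: 1017/128; S1 reads c2=1 → after 2×micro: 2; S2 reads c0=1017/128 → after 1×micro: 1 ⇒ (c0=1017/128, c1=2, c2=1)
[Gauss-Seidel] macro 9: S0 reads c1=2 → after 1×micro: 2041/256; S1 reads c2=1 → after 2×micro: 2; S2 reads c0=2041/256 → after 1×micro: 1 ⇒ (c0=2041/256, c1=2, c2=1)
[Gauss-Seidel] macro 10: S0 reads c1=2 → after 1×micro: 4089/512; S1 reads c2=1 → after 2×micro: 2; S2 reads c0=4089/512 → after 1×micro: 1 ⇒ (c0=4089/512, c1=2, c2=1)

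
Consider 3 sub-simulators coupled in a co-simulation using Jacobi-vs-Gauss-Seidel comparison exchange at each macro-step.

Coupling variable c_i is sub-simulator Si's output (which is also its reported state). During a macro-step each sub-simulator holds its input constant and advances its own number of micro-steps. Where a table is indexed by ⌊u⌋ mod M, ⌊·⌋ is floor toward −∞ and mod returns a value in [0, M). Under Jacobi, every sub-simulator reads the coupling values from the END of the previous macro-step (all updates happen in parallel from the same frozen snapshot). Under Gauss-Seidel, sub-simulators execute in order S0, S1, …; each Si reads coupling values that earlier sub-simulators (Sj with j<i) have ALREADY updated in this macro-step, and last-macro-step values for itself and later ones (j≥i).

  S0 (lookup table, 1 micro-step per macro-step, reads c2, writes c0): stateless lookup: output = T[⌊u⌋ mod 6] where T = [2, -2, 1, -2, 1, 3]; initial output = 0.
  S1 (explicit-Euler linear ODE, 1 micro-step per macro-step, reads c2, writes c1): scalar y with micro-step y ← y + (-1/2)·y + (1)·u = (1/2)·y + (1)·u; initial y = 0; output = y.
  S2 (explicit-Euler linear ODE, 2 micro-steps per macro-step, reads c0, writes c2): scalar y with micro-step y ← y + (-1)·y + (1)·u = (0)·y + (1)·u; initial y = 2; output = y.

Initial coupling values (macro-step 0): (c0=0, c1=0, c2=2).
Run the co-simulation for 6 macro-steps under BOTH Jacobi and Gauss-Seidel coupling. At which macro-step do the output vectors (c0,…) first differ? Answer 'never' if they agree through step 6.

[Jacobi] macro 1: S0 reads c2=2 → after 1×micro: 1; S1 reads c2=2 → after 1×micro: 2; S2 reads c0=0 → after 2×micro: 0 ⇒ (c0=1, c1=2, c2=0)
[Jacobi] macro 2: S0 reads c2=0 → after 1×micro: 2; S1 reads c2=0 → after 1×micro: 1; S2 reads c0=1 → after 2×micro: 1 ⇒ (c0=2, c1=1, c2=1)
[Jacobi] macro 3: S0 reads c2=1 → after 1×micro: -2; S1 reads c2=1 → after 1×micro: 3/2; S2 reads c0=2 → after 2×micro: 2 ⇒ (c0=-2, c1=3/2, c2=2)
[Jacobi] macro 4: S0 reads c2=2 → after 1×micro: 1; S1 reads c2=2 → after 1×micro: 11/4; S2 reads c0=-2 → after 2×micro: -2 ⇒ (c0=1, c1=11/4, c2=-2)
[Jacobi] macro 5: S0 reads c2=-2 → after 1×micro: 1; S1 reads c2=-2 → after 1×micro: -5/8; S2 reads c0=1 → after 2×micro: 1 ⇒ (c0=1, c1=-5/8, c2=1)
[Jacobi] macro 6: S0 reads c2=1 → after 1×micro: -2; S1 reads c2=1 → after 1×micro: 11/16; S2 reads c0=1 → after 2×micro: 1 ⇒ (c0=-2, c1=11/16, c2=1)
[Gauss-Seidel] macro 1: S0 reads c2=2 → after 1×micro: 1; S1 reads c2=2 → after 1×micro: 2; S2 reads c0=1 → after 2×micro: 1 ⇒ (c0=1, c1=2, c2=1)
[Gauss-Seidel] macro 2: S0 reads c2=1 → after 1×micro: -2; S1 reads c2=1 → after 1×micro: 2; S2 reads c0=-2 → after 2×micro: -2 ⇒ (c0=-2, c1=2, c2=-2)
[Gauss-Seidel] macro 3: S0 reads c2=-2 → after 1×micro: 1; S1 reads c2=-2 → after 1×micro: -1; S2 reads c0=1 → after 2×micro: 1 ⇒ (c0=1, c1=-1, c2=1)
[Gauss-Seidel] macro 4: S0 reads c2=1 → after 1×micro: -2; S1 reads c2=1 → after 1×micro: 1/2; S2 reads c0=-2 → after 2×micro: -2 ⇒ (c0=-2, c1=1/2, c2=-2)
[Gauss-Seidel] macro 5: S0 reads c2=-2 → after 1×micro: 1; S1 reads c2=-2 → after 1×micro: -7/4; S2 reads c0=1 → after 2×micro: 1 ⇒ (c0=1, c1=-7/4, c2=1)
[Gauss-Seidel] macro 6: S0 reads c2=1 → after 1×micro: -2; S1 reads c2=1 → after 1×micro: 1/8; S2 reads c0=-2 → after 2×micro: -2 ⇒ (c0=-2, c1=1/8, c2=-2)

first divergence at macro-step: 1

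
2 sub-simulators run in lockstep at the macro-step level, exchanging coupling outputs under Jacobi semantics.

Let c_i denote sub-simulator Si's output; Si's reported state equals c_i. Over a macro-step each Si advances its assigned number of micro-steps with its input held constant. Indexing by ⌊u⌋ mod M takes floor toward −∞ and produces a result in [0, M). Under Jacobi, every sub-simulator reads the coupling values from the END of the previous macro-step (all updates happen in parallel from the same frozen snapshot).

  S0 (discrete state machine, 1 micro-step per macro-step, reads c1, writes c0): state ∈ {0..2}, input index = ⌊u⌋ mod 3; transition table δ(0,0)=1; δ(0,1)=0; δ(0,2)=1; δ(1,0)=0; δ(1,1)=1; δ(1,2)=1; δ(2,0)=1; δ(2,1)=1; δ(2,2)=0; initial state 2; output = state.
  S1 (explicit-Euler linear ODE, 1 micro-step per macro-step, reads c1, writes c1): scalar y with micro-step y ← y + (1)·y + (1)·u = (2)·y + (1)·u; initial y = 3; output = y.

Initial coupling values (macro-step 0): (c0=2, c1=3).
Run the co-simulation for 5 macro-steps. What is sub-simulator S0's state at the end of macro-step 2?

S0 state at macro-step 2 = 0

macro 1: S0 reads c1=3 → after 1×micro: 1; S1 reads c1=3 → after 1×micro: 9 ⇒ (c0=1, c1=9)
macro 2: S0 reads c1=9 → after 1×micro: 0; S1 reads c1=9 → after 1×micro: 27 ⇒ (c0=0, c1=27)
macro 3: S0 reads c1=27 → after 1×micro: 1; S1 reads c1=27 → after 1×micro: 81 ⇒ (c0=1, c1=81)
macro 4: S0 reads c1=81 → after 1×micro: 0; S1 reads c1=81 → after 1×micro: 243 ⇒ (c0=0, c1=243)
macro 5: S0 reads c1=243 → after 1×micro: 1; S1 reads c1=243 → after 1×micro: 729 ⇒ (c0=1, c1=729)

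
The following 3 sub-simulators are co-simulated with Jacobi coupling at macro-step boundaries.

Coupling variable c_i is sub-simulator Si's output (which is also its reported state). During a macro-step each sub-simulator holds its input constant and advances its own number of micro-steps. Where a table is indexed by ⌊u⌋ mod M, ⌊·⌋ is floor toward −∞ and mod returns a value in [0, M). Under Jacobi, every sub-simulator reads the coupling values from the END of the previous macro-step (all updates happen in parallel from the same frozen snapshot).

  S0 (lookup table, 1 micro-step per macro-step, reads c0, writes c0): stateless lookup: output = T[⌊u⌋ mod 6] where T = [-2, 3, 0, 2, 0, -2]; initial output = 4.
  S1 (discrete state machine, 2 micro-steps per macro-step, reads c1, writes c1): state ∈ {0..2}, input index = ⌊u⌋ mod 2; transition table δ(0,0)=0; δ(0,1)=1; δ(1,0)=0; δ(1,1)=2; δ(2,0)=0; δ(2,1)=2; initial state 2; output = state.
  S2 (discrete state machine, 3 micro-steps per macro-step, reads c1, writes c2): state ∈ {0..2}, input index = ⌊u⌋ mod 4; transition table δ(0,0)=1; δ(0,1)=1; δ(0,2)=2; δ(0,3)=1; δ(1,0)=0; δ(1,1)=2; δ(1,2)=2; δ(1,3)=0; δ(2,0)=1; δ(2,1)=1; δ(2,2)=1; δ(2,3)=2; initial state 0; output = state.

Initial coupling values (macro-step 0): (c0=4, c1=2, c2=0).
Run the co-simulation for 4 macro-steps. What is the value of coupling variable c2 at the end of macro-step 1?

macro 1: S0 reads c0=4 → after 1×micro: 0; S1 reads c1=2 → after 2×micro: 0; S2 reads c1=2 → after 3×micro: 2 ⇒ (c0=0, c1=0, c2=2)
macro 2: S0 reads c0=0 → after 1×micro: -2; S1 reads c1=0 → after 2×micro: 0; S2 reads c1=0 → after 3×micro: 1 ⇒ (c0=-2, c1=0, c2=1)
macro 3: S0 reads c0=-2 → after 1×micro: 0; S1 reads c1=0 → after 2×micro: 0; S2 reads c1=0 → after 3×micro: 0 ⇒ (c0=0, c1=0, c2=0)
macro 4: S0 reads c0=0 → after 1×micro: -2; S1 reads c1=0 → after 2×micro: 0; S2 reads c1=0 → after 3×micro: 1 ⇒ (c0=-2, c1=0, c2=1)

c2 at macro-step 1 = 2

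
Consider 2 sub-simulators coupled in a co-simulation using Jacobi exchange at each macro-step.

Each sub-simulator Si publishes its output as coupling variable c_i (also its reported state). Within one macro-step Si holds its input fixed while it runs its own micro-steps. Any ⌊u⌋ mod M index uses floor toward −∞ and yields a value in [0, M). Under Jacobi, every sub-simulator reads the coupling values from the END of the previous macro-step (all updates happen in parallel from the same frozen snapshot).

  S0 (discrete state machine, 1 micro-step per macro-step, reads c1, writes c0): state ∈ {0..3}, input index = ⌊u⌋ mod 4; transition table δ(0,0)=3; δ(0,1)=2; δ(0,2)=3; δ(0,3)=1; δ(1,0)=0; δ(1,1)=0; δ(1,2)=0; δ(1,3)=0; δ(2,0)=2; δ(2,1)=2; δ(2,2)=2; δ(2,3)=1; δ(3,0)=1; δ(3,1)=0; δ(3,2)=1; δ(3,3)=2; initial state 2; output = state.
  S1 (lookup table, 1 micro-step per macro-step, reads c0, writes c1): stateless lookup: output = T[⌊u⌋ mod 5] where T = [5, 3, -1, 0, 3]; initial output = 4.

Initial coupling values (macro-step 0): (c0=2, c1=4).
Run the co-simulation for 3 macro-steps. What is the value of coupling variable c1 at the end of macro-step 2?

c1 at macro-step 2 = -1

macro 1: S0 reads c1=4 → after 1×micro: 2; S1 reads c0=2 → after 1×micro: -1 ⇒ (c0=2, c1=-1)
macro 2: S0 reads c1=-1 → after 1×micro: 1; S1 reads c0=2 → after 1×micro: -1 ⇒ (c0=1, c1=-1)
macro 3: S0 reads c1=-1 → after 1×micro: 0; S1 reads c0=1 → after 1×micro: 3 ⇒ (c0=0, c1=3)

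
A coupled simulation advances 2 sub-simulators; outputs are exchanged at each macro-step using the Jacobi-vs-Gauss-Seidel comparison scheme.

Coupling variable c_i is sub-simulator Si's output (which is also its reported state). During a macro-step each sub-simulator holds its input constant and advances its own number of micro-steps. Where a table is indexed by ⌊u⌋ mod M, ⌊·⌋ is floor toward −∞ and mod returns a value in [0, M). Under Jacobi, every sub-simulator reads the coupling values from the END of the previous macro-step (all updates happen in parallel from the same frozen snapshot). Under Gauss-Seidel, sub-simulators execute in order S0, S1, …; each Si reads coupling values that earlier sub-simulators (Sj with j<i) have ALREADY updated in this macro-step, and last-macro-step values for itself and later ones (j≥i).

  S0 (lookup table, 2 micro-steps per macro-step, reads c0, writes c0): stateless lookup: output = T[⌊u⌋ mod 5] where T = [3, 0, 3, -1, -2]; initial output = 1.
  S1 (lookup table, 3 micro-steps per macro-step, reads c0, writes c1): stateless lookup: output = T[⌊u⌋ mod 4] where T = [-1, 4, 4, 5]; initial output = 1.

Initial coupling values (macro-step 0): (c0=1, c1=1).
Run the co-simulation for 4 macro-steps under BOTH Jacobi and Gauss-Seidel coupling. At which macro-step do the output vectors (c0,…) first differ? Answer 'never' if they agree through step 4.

first divergence at macro-step: 1

[Jacobi] macro 1: S0 reads c0=1 → after 2×micro: 0; S1 reads c0=1 → after 3×micro: 4 ⇒ (c0=0, c1=4)
[Jacobi] macro 2: S0 reads c0=0 → after 2×micro: 3; S1 reads c0=0 → after 3×micro: -1 ⇒ (c0=3, c1=-1)
[Jacobi] macro 3: S0 reads c0=3 → after 2×micro: -1; S1 reads c0=3 → after 3×micro: 5 ⇒ (c0=-1, c1=5)
[Jacobi] macro 4: S0 reads c0=-1 → after 2×micro: -2; S1 reads c0=-1 → after 3×micro: 5 ⇒ (c0=-2, c1=5)
[Gauss-Seidel] macro 1: S0 reads c0=1 → after 2×micro: 0; S1 reads c0=0 → after 3×micro: -1 ⇒ (c0=0, c1=-1)
[Gauss-Seidel] macro 2: S0 reads c0=0 → after 2×micro: 3; S1 reads c0=3 → after 3×micro: 5 ⇒ (c0=3, c1=5)
[Gauss-Seidel] macro 3: S0 reads c0=3 → after 2×micro: -1; S1 reads c0=-1 → after 3×micro: 5 ⇒ (c0=-1, c1=5)
[Gauss-Seidel] macro 4: S0 reads c0=-1 → after 2×micro: -2; S1 reads c0=-2 → after 3×micro: 4 ⇒ (c0=-2, c1=4)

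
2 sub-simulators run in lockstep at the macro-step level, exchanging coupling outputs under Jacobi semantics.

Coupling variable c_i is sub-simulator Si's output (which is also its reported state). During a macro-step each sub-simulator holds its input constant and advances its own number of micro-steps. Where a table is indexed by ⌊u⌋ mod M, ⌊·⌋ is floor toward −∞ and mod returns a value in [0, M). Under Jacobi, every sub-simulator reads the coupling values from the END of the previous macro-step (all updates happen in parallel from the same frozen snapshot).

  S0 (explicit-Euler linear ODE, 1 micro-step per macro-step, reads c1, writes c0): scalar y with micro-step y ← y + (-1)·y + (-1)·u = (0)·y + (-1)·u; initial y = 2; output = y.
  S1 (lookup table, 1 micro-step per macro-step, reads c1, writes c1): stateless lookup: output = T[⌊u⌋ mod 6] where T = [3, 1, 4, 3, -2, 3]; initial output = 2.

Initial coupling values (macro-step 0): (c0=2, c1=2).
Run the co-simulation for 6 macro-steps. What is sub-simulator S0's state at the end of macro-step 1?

S0 state at macro-step 1 = -2

macro 1: S0 reads c1=2 → after 1×micro: -2; S1 reads c1=2 → after 1×micro: 4 ⇒ (c0=-2, c1=4)
macro 2: S0 reads c1=4 → after 1×micro: -4; S1 reads c1=4 → after 1×micro: -2 ⇒ (c0=-4, c1=-2)
macro 3: S0 reads c1=-2 → after 1×micro: 2; S1 reads c1=-2 → after 1×micro: -2 ⇒ (c0=2, c1=-2)
macro 4: S0 reads c1=-2 → after 1×micro: 2; S1 reads c1=-2 → after 1×micro: -2 ⇒ (c0=2, c1=-2)
macro 5: S0 reads c1=-2 → after 1×micro: 2; S1 reads c1=-2 → after 1×micro: -2 ⇒ (c0=2, c1=-2)
macro 6: S0 reads c1=-2 → after 1×micro: 2; S1 reads c1=-2 → after 1×micro: -2 ⇒ (c0=2, c1=-2)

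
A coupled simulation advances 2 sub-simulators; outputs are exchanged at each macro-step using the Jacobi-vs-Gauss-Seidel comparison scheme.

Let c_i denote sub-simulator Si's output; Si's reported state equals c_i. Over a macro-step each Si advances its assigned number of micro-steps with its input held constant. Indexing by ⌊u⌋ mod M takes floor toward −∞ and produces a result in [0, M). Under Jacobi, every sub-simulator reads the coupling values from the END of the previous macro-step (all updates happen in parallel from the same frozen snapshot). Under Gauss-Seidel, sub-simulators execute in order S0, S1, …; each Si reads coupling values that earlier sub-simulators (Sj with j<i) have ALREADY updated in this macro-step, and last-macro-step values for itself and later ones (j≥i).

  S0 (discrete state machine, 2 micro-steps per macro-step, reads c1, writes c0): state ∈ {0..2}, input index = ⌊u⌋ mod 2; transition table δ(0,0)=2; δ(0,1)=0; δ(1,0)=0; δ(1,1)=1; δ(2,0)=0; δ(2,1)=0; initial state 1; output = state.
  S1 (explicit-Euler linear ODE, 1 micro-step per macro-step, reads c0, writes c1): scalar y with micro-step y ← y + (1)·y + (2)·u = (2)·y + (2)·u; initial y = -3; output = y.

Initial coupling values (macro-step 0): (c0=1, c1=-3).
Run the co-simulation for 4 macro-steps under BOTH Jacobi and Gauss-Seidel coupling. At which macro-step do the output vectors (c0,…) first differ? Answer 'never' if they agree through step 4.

first divergence at macro-step: 2

[Jacobi] macro 1: S0 reads c1=-3 → after 2×micro: 1; S1 reads c0=1 → after 1×micro: -4 ⇒ (c0=1, c1=-4)
[Jacobi] macro 2: S0 reads c1=-4 → after 2×micro: 2; S1 reads c0=1 → after 1×micro: -6 ⇒ (c0=2, c1=-6)
[Jacobi] macro 3: S0 reads c1=-6 → after 2×micro: 2; S1 reads c0=2 → after 1×micro: -8 ⇒ (c0=2, c1=-8)
[Jacobi] macro 4: S0 reads c1=-8 → after 2×micro: 2; S1 reads c0=2 → after 1×micro: -12 ⇒ (c0=2, c1=-12)
[Gauss-Seidel] macro 1: S0 reads c1=-3 → after 2×micro: 1; S1 reads c0=1 → after 1×micro: -4 ⇒ (c0=1, c1=-4)
[Gauss-Seidel] macro 2: S0 reads c1=-4 → after 2×micro: 2; S1 reads c0=2 → after 1×micro: -4 ⇒ (c0=2, c1=-4)
[Gauss-Seidel] macro 3: S0 reads c1=-4 → after 2×micro: 2; S1 reads c0=2 → after 1×micro: -4 ⇒ (c0=2, c1=-4)
[Gauss-Seidel] macro 4: S0 reads c1=-4 → after 2×micro: 2; S1 reads c0=2 → after 1×micro: -4 ⇒ (c0=2, c1=-4)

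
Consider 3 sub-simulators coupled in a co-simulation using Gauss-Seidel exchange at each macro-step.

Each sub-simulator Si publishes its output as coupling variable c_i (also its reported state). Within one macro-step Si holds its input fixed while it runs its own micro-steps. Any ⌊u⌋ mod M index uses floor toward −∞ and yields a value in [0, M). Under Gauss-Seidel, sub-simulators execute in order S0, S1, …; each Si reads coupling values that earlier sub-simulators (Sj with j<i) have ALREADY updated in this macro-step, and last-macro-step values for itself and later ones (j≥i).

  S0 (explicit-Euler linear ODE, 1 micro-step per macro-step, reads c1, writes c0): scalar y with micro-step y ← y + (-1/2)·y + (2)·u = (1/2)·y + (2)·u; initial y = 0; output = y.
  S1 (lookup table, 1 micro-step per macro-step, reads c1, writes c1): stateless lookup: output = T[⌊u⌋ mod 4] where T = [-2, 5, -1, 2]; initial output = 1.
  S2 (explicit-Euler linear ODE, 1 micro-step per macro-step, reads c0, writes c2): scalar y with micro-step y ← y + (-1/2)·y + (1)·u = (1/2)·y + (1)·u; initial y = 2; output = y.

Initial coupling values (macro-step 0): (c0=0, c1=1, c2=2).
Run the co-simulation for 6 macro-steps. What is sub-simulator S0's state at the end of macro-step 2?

macro 1: S0 reads c1=1 → after 1×micro: 2; S1 reads c1=1 → after 1×micro: 5; S2 reads c0=2 → after 1×micro: 3 ⇒ (c0=2, c1=5, c2=3)
macro 2: S0 reads c1=5 → after 1×micro: 11; S1 reads c1=5 → after 1×micro: 5; S2 reads c0=11 → after 1×micro: 25/2 ⇒ (c0=11, c1=5, c2=25/2)
macro 3: S0 reads c1=5 → after 1×micro: 31/2; S1 reads c1=5 → after 1×micro: 5; S2 reads c0=31/2 → after 1×micro: 87/4 ⇒ (c0=31/2, c1=5, c2=87/4)
macro 4: S0 reads c1=5 → after 1×micro: 71/4; S1 reads c1=5 → after 1×micro: 5; S2 reads c0=71/4 → after 1×micro: 229/8 ⇒ (c0=71/4, c1=5, c2=229/8)
macro 5: S0 reads c1=5 → after 1×micro: 151/8; S1 reads c1=5 → after 1×micro: 5; S2 reads c0=151/8 → after 1×micro: 531/16 ⇒ (c0=151/8, c1=5, c2=531/16)
macro 6: S0 reads c1=5 → after 1×micro: 311/16; S1 reads c1=5 → after 1×micro: 5; S2 reads c0=311/16 → after 1×micro: 1153/32 ⇒ (c0=311/16, c1=5, c2=1153/32)

S0 state at macro-step 2 = 11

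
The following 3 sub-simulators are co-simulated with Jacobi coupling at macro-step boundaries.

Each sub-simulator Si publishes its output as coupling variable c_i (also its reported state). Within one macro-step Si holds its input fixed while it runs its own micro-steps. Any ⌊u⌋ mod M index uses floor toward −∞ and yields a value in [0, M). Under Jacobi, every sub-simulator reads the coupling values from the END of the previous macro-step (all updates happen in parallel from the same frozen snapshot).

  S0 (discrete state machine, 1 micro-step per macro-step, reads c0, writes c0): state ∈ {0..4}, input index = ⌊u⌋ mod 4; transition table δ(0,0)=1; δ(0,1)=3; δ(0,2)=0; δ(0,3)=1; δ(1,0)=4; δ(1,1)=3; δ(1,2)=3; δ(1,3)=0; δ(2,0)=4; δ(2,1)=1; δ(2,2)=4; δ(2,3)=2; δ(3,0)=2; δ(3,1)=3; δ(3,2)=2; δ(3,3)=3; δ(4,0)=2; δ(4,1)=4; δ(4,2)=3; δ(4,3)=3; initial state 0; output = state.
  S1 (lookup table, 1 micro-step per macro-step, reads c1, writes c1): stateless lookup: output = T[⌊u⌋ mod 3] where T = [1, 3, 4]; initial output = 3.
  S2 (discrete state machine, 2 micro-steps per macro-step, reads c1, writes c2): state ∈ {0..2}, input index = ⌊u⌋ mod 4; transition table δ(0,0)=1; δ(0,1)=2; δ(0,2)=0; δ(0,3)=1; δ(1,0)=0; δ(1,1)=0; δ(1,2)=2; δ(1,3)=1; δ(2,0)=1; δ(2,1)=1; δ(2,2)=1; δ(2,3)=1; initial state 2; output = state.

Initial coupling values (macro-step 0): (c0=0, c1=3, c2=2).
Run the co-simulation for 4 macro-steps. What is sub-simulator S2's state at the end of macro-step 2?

S2 state at macro-step 2 = 2

macro 1: S0 reads c0=0 → after 1×micro: 1; S1 reads c1=3 → after 1×micro: 1; S2 reads c1=3 → after 2×micro: 1 ⇒ (c0=1, c1=1, c2=1)
macro 2: S0 reads c0=1 → after 1×micro: 3; S1 reads c1=1 → after 1×micro: 3; S2 reads c1=1 → after 2×micro: 2 ⇒ (c0=3, c1=3, c2=2)
macro 3: S0 reads c0=3 → after 1×micro: 3; S1 reads c1=3 → after 1×micro: 1; S2 reads c1=3 → after 2×micro: 1 ⇒ (c0=3, c1=1, c2=1)
macro 4: S0 reads c0=3 → after 1×micro: 3; S1 reads c1=1 → after 1×micro: 3; S2 reads c1=1 → after 2×micro: 2 ⇒ (c0=3, c1=3, c2=2)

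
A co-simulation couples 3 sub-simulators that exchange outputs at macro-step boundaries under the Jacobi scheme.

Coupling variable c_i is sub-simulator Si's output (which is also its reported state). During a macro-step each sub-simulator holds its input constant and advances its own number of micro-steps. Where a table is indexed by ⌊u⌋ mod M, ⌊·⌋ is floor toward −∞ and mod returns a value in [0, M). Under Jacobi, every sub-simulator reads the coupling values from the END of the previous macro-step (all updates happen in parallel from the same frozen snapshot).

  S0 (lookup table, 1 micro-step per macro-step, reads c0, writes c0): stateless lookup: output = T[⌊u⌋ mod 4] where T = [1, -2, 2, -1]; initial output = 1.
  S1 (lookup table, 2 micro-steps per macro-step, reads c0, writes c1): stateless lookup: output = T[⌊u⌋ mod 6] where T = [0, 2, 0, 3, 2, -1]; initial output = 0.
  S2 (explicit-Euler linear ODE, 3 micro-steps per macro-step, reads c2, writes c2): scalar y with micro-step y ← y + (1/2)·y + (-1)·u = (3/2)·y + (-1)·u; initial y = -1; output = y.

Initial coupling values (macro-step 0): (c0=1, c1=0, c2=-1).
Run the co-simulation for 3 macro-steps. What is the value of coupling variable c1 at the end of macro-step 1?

macro 1: S0 reads c0=1 → after 1×micro: -2; S1 reads c0=1 → after 2×micro: 2; S2 reads c2=-1 → after 3×micro: 11/8 ⇒ (c0=-2, c1=2, c2=11/8)
macro 2: S0 reads c0=-2 → after 1×micro: 2; S1 reads c0=-2 → after 2×micro: 2; S2 reads c2=11/8 → after 3×micro: -121/64 ⇒ (c0=2, c1=2, c2=-121/64)
macro 3: S0 reads c0=2 → after 1×micro: 2; S1 reads c0=2 → after 2×micro: 0; S2 reads c2=-121/64 → after 3×micro: 1331/512 ⇒ (c0=2, c1=0, c2=1331/512)

c1 at macro-step 1 = 2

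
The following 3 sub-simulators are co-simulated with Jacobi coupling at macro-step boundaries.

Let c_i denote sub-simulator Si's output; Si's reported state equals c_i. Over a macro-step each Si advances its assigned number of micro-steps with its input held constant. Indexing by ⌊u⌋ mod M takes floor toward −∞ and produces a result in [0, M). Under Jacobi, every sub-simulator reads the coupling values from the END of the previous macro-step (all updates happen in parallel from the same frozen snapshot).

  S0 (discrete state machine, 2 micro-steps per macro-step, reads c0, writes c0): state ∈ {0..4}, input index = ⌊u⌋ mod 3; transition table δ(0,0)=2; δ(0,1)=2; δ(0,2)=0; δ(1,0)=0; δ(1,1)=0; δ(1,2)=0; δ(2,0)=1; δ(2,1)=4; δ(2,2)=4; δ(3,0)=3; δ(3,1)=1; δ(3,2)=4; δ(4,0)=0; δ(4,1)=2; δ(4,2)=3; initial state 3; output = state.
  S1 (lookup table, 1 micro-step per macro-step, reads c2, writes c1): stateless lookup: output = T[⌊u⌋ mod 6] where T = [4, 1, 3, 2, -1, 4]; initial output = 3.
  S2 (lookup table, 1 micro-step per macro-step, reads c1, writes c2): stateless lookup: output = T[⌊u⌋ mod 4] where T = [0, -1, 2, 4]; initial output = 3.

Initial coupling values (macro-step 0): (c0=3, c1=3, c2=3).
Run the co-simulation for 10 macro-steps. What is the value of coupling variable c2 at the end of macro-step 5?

macro 1: S0 reads c0=3 → after 2×micro: 3; S1 reads c2=3 → after 1×micro: 2; S2 reads c1=3 → after 1×micro: 4 ⇒ (c0=3, c1=2, c2=4)
macro 2: S0 reads c0=3 → after 2×micro: 3; S1 reads c2=4 → after 1×micro: -1; S2 reads c1=2 → after 1×micro: 2 ⇒ (c0=3, c1=-1, c2=2)
macro 3: S0 reads c0=3 → after 2×micro: 3; S1 reads c2=2 → after 1×micro: 3; S2 reads c1=-1 → after 1×micro: 4 ⇒ (c0=3, c1=3, c2=4)
macro 4: S0 reads c0=3 → after 2×micro: 3; S1 reads c2=4 → after 1×micro: -1; S2 reads c1=3 → after 1×micro: 4 ⇒ (c0=3, c1=-1, c2=4)
macro 5: S0 reads c0=3 → after 2×micro: 3; S1 reads c2=4 → after 1×micro: -1; S2 reads c1=-1 → after 1×micro: 4 ⇒ (c0=3, c1=-1, c2=4)
macro 6: S0 reads c0=3 → after 2×micro: 3; S1 reads c2=4 → after 1×micro: -1; S2 reads c1=-1 → after 1×micro: 4 ⇒ (c0=3, c1=-1, c2=4)
macro 7: S0 reads c0=3 → after 2×micro: 3; S1 reads c2=4 → after 1×micro: -1; S2 reads c1=-1 → after 1×micro: 4 ⇒ (c0=3, c1=-1, c2=4)
macro 8: S0 reads c0=3 → after 2×micro: 3; S1 reads c2=4 → after 1×micro: -1; S2 reads c1=-1 → after 1×micro: 4 ⇒ (c0=3, c1=-1, c2=4)
macro 9: S0 reads c0=3 → after 2×micro: 3; S1 reads c2=4 → after 1×micro: -1; S2 reads c1=-1 → after 1×micro: 4 ⇒ (c0=3, c1=-1, c2=4)
macro 10: S0 reads c0=3 → after 2×micro: 3; S1 reads c2=4 → after 1×micro: -1; S2 reads c1=-1 → after 1×micro: 4 ⇒ (c0=3, c1=-1, c2=4)

c2 at macro-step 5 = 4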